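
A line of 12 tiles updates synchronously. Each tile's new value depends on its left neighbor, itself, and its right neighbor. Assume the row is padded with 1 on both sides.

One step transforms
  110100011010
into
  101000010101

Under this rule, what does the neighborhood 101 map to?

1

At position 2 the neighborhood is 101; the next row has 1 there.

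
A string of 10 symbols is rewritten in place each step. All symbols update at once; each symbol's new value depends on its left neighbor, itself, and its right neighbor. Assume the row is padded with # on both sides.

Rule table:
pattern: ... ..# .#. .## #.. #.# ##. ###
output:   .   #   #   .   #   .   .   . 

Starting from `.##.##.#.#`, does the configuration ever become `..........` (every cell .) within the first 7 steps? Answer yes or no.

no

.......#..
#.....####
.#...#....
.##.###..#
.......##.
#.....#...
.#...###.#
step 7 is .#...###.#, still not uniform .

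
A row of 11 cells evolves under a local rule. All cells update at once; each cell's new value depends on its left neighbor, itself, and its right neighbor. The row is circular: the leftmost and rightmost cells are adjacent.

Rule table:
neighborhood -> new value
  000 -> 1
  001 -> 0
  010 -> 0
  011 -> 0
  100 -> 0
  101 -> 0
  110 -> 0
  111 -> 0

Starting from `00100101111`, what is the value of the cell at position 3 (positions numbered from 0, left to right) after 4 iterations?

1

00000000000
11111111111
00000000000  (repeats iteration 1; period 2)
iteration 4: 11111111111
position 3 holds 1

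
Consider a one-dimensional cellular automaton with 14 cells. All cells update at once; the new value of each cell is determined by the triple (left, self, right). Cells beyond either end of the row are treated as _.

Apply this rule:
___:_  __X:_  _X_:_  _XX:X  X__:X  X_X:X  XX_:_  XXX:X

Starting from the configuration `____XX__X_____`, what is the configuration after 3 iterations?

____X_X__X____
_____X_X__X___
______X_X__X__

______X_X__X__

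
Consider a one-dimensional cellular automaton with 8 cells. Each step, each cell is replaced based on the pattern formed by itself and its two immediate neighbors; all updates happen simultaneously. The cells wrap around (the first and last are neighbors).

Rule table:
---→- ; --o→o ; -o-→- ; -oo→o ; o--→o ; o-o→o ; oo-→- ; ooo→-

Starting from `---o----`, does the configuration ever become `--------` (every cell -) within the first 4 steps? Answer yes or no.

step 1: --o-o---
step 2: -o-o-o--
step 3: o-o-o-o-
step 4: -o-o-o-o
step 4 is -o-o-o-o, still not uniform -

no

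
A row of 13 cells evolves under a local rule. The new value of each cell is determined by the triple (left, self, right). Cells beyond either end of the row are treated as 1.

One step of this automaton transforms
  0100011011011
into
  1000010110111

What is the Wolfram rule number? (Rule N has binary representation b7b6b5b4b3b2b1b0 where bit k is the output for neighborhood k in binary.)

position 12: 111 → 1  (bit 7 = 1)
position 6: 110 → 0  (bit 6 = 0)
position 0: 101 → 1  (bit 5 = 1)
position 2: 100 → 0  (bit 4 = 0)
position 5: 011 → 1  (bit 3 = 1)
position 1: 010 → 0  (bit 2 = 0)
position 4: 001 → 0  (bit 1 = 0)
position 3: 000 → 0  (bit 0 = 0)
bits b7..b0 = 10101000 = 168

168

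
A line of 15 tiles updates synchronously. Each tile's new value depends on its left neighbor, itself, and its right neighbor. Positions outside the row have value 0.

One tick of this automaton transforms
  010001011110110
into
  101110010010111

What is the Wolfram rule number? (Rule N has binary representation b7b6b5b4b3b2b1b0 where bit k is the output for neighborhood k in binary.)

position 8: 111 → 0  (bit 7 = 0)
position 10: 110 → 1  (bit 6 = 1)
position 6: 101 → 0  (bit 5 = 0)
position 2: 100 → 1  (bit 4 = 1)
position 7: 011 → 1  (bit 3 = 1)
position 1: 010 → 0  (bit 2 = 0)
position 0: 001 → 1  (bit 1 = 1)
position 3: 000 → 1  (bit 0 = 1)
bits b7..b0 = 01011011 = 91

91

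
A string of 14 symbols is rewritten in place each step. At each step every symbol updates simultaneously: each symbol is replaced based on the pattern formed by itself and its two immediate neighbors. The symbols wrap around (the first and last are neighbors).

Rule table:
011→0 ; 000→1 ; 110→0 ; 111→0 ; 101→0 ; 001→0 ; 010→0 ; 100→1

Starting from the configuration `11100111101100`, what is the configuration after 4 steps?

00010000000010
11001111111001
00100000000100
10011111110011

10011111110011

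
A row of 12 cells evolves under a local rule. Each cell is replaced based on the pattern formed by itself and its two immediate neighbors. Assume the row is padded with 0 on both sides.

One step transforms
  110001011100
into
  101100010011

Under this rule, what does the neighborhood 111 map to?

0

At position 8 the neighborhood is 111; the next row has 0 there.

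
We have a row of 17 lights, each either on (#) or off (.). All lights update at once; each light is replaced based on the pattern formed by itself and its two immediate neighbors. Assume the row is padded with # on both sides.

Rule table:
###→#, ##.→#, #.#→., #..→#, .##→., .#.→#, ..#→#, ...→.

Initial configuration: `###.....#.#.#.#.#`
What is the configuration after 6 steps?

#####.#.#.###.###

step 1: ####...##.#.#.#..
step 2: #####.#.#.#.#.###
step 3: #####.#.#.#.#..##
step 4: #####.#.#.#.###.#
step 5: #####.#.#.#..##..
step 6: #####.#.#.###.###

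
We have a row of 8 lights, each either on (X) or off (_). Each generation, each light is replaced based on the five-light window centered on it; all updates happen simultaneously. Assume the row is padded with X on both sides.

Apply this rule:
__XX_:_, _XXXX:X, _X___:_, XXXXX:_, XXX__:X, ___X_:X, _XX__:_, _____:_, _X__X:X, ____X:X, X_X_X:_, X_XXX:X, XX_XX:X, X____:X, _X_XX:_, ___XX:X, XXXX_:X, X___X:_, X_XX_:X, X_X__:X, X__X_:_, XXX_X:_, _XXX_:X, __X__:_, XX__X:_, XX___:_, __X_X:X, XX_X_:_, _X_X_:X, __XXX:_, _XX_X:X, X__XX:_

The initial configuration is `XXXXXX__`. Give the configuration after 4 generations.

__X_XXX_

____XX__
_XXX____
XXXX_XXX
__X_XXX_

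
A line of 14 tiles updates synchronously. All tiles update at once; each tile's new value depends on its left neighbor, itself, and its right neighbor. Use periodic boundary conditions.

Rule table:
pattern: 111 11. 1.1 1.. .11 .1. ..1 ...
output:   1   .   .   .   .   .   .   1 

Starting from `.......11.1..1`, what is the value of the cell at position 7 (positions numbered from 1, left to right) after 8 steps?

.11111........
..111..1111111
...1....11111.
11...11..111..
...1......1...
11...1111...11
1..1..11..1..1
..............
position 7 holds .

.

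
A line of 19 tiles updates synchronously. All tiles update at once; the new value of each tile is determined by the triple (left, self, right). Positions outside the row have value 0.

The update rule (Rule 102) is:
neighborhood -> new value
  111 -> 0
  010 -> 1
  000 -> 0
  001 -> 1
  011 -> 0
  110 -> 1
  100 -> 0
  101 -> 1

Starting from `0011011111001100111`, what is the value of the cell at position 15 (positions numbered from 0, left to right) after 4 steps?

step 1: 0101100001010101001
step 2: 1110100011111111011
step 3: 0011100100000001101
step 4: 0100101100000010111
position 15 holds 0

0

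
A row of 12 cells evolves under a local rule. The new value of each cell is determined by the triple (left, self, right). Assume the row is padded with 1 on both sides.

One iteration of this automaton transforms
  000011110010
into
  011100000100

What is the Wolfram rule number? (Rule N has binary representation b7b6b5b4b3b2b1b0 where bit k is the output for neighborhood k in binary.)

3

position 5: 111 → 0  (bit 7 = 0)
position 7: 110 → 0  (bit 6 = 0)
position 11: 101 → 0  (bit 5 = 0)
position 0: 100 → 0  (bit 4 = 0)
position 4: 011 → 0  (bit 3 = 0)
position 10: 010 → 0  (bit 2 = 0)
position 3: 001 → 1  (bit 1 = 1)
position 1: 000 → 1  (bit 0 = 1)
bits b7..b0 = 00000011 = 3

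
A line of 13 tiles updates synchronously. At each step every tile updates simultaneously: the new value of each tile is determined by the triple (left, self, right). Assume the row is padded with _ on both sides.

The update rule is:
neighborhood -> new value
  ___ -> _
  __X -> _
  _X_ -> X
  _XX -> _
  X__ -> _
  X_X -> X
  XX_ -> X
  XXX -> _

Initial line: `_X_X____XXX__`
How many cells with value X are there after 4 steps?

2

_XXX______X__
___X______X__
___X______X__  (fixed point — unchanged through step 4)
count of X: 2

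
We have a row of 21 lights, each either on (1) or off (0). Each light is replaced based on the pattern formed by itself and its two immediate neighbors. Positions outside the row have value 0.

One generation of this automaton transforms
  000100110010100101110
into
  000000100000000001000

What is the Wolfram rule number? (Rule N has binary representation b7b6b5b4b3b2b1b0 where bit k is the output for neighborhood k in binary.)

position 18: 111 → 0  (bit 7 = 0)
position 7: 110 → 0  (bit 6 = 0)
position 11: 101 → 0  (bit 5 = 0)
position 4: 100 → 0  (bit 4 = 0)
position 6: 011 → 1  (bit 3 = 1)
position 3: 010 → 0  (bit 2 = 0)
position 2: 001 → 0  (bit 1 = 0)
position 0: 000 → 0  (bit 0 = 0)
bits b7..b0 = 00001000 = 8

8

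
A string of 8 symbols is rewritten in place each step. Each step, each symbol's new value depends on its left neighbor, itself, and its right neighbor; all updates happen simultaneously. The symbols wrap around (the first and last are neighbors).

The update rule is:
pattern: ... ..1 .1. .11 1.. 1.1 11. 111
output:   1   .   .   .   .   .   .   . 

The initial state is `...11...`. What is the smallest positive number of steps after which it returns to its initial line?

11....11
...11...

2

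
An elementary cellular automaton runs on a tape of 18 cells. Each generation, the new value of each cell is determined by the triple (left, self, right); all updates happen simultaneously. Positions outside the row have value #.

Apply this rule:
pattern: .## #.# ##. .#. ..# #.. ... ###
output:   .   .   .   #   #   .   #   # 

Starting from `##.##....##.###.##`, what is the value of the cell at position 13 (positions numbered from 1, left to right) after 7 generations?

generation 1: #.....###....#...#
generation 2: ..####.#..####.##.
generation 3: .#.##..#.#.##.....
generation 4: .#....##.#....####
generation 5: .#.###...#.###.###
generation 6: .#..#..###..#...##
generation 7: .#.##.#.#..##.##.#
position 13 holds #

#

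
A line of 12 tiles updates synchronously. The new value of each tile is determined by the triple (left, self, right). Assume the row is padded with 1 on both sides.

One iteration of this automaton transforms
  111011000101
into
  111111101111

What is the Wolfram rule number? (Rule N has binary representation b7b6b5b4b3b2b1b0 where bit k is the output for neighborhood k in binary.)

position 0: 111 → 1  (bit 7 = 1)
position 2: 110 → 1  (bit 6 = 1)
position 3: 101 → 1  (bit 5 = 1)
position 6: 100 → 1  (bit 4 = 1)
position 4: 011 → 1  (bit 3 = 1)
position 9: 010 → 1  (bit 2 = 1)
position 8: 001 → 1  (bit 1 = 1)
position 7: 000 → 0  (bit 0 = 0)
bits b7..b0 = 11111110 = 254

254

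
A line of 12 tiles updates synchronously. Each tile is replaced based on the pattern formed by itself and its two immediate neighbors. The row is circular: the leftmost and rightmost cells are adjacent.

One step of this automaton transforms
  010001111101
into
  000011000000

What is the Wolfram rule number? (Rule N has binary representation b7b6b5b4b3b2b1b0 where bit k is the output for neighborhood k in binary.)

position 6: 111 → 0  (bit 7 = 0)
position 9: 110 → 0  (bit 6 = 0)
position 0: 101 → 0  (bit 5 = 0)
position 2: 100 → 0  (bit 4 = 0)
position 5: 011 → 1  (bit 3 = 1)
position 1: 010 → 0  (bit 2 = 0)
position 4: 001 → 1  (bit 1 = 1)
position 3: 000 → 0  (bit 0 = 0)
bits b7..b0 = 00001010 = 10

10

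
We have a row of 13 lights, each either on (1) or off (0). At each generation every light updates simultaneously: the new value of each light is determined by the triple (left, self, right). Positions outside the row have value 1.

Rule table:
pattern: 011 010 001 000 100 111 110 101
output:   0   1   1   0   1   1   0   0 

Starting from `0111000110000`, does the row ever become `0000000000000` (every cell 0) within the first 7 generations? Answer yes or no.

no

0010101001001
1110101111110
1100100111100
1011111011011
0001110000001
1010101000010
0010101100110
generation 7 is 0010101100110, still not uniform 0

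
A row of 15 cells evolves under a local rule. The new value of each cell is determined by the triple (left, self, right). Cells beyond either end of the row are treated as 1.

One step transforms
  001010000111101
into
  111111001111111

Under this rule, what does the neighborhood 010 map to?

1

At position 2 the neighborhood is 010; the next row has 1 there.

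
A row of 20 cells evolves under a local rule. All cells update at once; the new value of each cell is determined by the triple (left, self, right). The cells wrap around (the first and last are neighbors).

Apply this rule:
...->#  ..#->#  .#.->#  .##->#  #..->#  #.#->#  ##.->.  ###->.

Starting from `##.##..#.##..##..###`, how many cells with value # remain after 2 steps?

11

..##.#####.###.###..
###.##....##..##..##
count of #: 11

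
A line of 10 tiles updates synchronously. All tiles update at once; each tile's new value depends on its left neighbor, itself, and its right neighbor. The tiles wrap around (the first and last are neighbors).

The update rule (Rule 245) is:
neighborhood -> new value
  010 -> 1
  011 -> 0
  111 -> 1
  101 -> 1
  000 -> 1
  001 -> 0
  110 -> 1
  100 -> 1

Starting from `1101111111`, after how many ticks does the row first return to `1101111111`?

10

1110111111
1111011111
1111101111
1111110111
1111111011
1111111101
1111111110
0111111111
1011111111
1101111111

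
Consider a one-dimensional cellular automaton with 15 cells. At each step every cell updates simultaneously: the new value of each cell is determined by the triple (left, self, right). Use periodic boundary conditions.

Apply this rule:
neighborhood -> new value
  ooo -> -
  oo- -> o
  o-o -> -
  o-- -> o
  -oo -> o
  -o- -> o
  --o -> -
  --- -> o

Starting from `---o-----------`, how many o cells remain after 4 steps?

oo-oooooooooooo
-o-o-----------
-o-oooooooooooo
-o-o----------o
count of o: 3

3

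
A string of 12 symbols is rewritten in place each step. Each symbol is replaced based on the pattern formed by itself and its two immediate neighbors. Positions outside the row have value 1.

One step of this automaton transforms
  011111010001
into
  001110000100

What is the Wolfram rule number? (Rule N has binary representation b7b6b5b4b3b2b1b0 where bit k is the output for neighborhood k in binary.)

position 2: 111 → 1  (bit 7 = 1)
position 5: 110 → 0  (bit 6 = 0)
position 0: 101 → 0  (bit 5 = 0)
position 8: 100 → 0  (bit 4 = 0)
position 1: 011 → 0  (bit 3 = 0)
position 7: 010 → 0  (bit 2 = 0)
position 10: 001 → 0  (bit 1 = 0)
position 9: 000 → 1  (bit 0 = 1)
bits b7..b0 = 10000001 = 129

129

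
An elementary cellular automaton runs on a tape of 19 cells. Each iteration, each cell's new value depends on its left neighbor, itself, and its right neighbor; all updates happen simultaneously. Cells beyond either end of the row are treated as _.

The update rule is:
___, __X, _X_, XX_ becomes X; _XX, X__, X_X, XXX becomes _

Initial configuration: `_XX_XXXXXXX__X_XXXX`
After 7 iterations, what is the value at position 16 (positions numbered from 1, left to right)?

X_X_______X_XX____X
X_X_XXXXXXX__X_XXXX
X_X_______X_XX____X  (repeats iteration 1; period 2)
iteration 7: X_X_______X_XX____X
position 16 holds _

_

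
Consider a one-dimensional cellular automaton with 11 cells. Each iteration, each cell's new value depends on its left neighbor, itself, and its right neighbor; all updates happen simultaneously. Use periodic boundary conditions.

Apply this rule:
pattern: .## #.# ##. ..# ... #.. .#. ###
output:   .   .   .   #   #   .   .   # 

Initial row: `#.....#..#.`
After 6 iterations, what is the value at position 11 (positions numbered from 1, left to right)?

.

..####..#..
##.##..#..#
#.....#..#.  (repeats iteration 0; period 3)
iteration 6: #.....#..#.
position 11 holds .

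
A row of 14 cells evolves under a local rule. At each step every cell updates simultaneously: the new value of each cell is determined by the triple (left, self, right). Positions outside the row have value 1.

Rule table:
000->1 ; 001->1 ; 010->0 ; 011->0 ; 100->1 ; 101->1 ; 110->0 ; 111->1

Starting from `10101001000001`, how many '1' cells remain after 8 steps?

7

step 1: 01010110111110
step 2: 10101001011101
step 3: 01010110101010
step 4: 10101001010101
step 5: 01010110101010  (repeats step 3; period 2)
step 8: 10101001010101
count of 1: 7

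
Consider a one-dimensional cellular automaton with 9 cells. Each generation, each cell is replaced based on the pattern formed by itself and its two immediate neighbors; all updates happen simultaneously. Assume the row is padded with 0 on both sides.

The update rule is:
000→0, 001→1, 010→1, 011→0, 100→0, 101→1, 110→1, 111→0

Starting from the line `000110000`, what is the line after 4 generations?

100110000

001010000
011110000
100010000
100110000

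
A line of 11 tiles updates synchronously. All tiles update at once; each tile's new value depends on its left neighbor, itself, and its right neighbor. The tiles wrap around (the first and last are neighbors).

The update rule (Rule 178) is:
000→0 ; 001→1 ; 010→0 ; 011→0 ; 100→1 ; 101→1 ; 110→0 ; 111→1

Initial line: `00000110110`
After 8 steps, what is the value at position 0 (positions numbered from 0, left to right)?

1

00001001001
10010110110
01101001001
10010110110  (repeats step 2; period 2)
step 8: 10010110110
position 0 holds 1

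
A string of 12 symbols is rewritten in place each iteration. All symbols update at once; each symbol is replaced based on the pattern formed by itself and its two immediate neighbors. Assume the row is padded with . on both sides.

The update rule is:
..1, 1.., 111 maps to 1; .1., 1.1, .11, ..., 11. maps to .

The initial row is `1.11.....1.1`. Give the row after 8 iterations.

....1...1...
...1.1.1.1..
..1.......1.
.1.1.....1.1
1...1...1...
.1.1.1.1.1..
1.........1.
.1.......1.1

.1.......1.1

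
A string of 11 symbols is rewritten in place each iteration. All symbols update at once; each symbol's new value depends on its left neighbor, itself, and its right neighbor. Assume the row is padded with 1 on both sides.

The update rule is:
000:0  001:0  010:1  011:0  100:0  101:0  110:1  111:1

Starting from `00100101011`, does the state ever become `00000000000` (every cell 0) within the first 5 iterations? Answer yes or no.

00100101001
00100101000
00100101000  (fixed point — unchanged through iteration 5)
iteration 5 is 00100101000, still not uniform 0

no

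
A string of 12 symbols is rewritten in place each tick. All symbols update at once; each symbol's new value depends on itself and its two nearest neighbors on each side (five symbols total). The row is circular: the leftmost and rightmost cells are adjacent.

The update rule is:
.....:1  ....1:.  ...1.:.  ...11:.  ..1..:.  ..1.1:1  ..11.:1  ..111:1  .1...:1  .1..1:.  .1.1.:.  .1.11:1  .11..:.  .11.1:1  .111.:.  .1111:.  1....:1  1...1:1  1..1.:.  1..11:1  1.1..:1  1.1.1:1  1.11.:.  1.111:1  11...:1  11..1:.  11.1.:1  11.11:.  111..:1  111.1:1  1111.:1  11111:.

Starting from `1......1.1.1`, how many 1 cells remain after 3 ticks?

6

tick 1: .1111..1.11.
tick 2: 11.11..11...
tick 3: 11....11.11.
count of 1: 6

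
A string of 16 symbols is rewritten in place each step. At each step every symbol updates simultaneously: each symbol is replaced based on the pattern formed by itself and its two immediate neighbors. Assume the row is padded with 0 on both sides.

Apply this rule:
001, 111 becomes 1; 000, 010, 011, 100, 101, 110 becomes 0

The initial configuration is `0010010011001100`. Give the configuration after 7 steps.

0100100100010000
1001001000100000
0010010001000000
0100100010000000
1001000100000000
0010001000000000
0100010000000000

0100010000000000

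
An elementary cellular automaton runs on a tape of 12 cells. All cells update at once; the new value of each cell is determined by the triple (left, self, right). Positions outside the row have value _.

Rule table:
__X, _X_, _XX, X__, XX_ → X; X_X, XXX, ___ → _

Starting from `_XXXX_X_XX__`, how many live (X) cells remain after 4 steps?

step 1: XX__X_X_XXX_
step 2: XXXXX_X_X_XX
step 3: X___X_X_X_XX
step 4: XX_XX_X_X_XX
count of X: 8

8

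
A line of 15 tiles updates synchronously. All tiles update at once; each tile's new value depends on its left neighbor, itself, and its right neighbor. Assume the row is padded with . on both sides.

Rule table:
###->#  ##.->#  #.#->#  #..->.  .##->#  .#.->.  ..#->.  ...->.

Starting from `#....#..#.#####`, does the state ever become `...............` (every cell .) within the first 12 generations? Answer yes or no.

no

.........######
.........######  (fixed point — unchanged through generation 12)
generation 12 is .........######, still not uniform .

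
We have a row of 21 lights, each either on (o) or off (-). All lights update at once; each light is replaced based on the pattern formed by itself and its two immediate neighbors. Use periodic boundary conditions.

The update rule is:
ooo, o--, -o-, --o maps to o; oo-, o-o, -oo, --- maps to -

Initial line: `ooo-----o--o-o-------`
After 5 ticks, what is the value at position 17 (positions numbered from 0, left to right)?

o

-o-o---ooooo-oo-----o
-o-oo-o-ooo----o---oo
-o----o--o-o--ooo-o--
ooo--ooooo-ooo-o--oo-
-o-oo-ooo---o--ooo---
position 17 holds o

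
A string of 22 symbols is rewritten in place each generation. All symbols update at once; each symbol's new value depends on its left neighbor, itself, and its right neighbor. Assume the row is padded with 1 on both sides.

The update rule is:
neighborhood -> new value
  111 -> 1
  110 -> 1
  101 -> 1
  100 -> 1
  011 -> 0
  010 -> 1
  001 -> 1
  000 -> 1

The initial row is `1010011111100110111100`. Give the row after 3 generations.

1111101111111011011111
1111110111111101101111
1111111011111110110111

1111111011111110110111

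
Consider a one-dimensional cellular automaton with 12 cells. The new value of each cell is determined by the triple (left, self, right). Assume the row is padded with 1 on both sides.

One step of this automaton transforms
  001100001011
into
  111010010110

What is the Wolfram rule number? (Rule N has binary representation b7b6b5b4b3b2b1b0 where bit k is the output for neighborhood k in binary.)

position 11: 111 → 0  (bit 7 = 0)
position 3: 110 → 0  (bit 6 = 0)
position 9: 101 → 1  (bit 5 = 1)
position 0: 100 → 1  (bit 4 = 1)
position 2: 011 → 1  (bit 3 = 1)
position 8: 010 → 0  (bit 2 = 0)
position 1: 001 → 1  (bit 1 = 1)
position 5: 000 → 0  (bit 0 = 0)
bits b7..b0 = 00111010 = 58

58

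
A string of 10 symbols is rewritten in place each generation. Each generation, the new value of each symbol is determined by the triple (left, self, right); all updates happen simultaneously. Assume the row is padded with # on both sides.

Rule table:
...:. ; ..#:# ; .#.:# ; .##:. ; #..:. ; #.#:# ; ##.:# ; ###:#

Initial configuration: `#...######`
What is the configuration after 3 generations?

#..#.#####
#.###.####
##.###.###

##.###.###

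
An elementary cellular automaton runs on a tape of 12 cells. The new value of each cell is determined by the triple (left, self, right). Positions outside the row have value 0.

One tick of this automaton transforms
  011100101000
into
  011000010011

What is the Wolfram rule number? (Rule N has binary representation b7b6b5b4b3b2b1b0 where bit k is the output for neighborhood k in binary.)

position 2: 111 → 1  (bit 7 = 1)
position 3: 110 → 0  (bit 6 = 0)
position 7: 101 → 1  (bit 5 = 1)
position 4: 100 → 0  (bit 4 = 0)
position 1: 011 → 1  (bit 3 = 1)
position 6: 010 → 0  (bit 2 = 0)
position 0: 001 → 0  (bit 1 = 0)
position 10: 000 → 1  (bit 0 = 1)
bits b7..b0 = 10101001 = 169

169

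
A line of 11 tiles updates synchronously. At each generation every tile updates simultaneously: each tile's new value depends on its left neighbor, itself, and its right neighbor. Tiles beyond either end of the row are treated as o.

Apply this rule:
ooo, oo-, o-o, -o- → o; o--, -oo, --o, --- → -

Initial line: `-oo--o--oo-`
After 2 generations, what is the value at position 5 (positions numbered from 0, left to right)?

o

o-o--o---oo
ooo--o----o
position 5 holds o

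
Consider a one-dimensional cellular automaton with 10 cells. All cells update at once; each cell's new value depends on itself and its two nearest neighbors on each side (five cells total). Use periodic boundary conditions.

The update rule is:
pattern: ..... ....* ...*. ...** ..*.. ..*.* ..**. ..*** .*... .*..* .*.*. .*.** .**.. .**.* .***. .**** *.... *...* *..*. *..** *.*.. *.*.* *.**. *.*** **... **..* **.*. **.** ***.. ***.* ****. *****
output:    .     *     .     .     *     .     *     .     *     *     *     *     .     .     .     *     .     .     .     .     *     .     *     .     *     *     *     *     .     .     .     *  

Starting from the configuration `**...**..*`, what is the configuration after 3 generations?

..*..*.*..
*.**..***.
.**.*....*

.**.*....*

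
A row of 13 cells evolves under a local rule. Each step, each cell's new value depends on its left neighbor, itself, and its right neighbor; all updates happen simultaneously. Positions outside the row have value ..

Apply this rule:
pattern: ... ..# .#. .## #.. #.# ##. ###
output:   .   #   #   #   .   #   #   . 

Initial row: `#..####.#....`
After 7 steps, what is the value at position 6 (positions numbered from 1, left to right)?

#.##..###....
####.##.#....
#..######....
#.##....#....
####...##....
#..#..###....
#.##.##.#....
position 6 holds #

#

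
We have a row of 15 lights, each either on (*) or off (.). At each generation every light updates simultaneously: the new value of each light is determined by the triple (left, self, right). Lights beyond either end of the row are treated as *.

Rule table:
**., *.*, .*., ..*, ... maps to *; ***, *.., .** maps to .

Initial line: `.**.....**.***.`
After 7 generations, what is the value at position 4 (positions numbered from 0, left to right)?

*.*.****.**..**
****...**.*.*..
...*.**.*****.*
.****.**....**.
*...**.*.***.**
*.**.****..**..
**.**...*.*.*.*
position 4 holds *

*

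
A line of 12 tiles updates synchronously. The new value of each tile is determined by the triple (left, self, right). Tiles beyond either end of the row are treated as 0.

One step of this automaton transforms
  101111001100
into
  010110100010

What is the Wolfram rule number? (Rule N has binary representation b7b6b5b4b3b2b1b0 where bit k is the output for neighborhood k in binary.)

176

position 3: 111 → 1  (bit 7 = 1)
position 5: 110 → 0  (bit 6 = 0)
position 1: 101 → 1  (bit 5 = 1)
position 6: 100 → 1  (bit 4 = 1)
position 2: 011 → 0  (bit 3 = 0)
position 0: 010 → 0  (bit 2 = 0)
position 7: 001 → 0  (bit 1 = 0)
position 11: 000 → 0  (bit 0 = 0)
bits b7..b0 = 10110000 = 176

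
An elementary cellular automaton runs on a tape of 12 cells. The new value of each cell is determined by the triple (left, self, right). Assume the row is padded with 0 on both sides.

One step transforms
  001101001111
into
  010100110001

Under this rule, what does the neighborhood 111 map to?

0

At position 9 the neighborhood is 111; the next row has 0 there.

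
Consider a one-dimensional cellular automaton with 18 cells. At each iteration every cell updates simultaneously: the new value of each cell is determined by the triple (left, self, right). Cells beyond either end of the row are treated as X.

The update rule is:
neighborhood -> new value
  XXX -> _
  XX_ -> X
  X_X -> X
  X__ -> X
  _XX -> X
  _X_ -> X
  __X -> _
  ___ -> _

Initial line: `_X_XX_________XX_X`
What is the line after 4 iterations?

XXXXXX________XXXX
_____XX_______X___
X____XXX______XX__
XX___X_XX_____XXX_

XX___X_XX_____XXX_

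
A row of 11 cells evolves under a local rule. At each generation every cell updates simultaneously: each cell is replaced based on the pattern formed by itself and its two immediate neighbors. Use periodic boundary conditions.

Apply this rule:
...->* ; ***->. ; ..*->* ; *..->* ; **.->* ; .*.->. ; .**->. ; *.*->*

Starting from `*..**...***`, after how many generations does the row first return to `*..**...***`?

***.****...
..**...****
**.****...*
.**...****.
*.****...**
**...****..
.****...***
*...****..*
****...***.
...****..**
***...***.*
..****..**.
**...***.**
.****..**..
*...***.***
****..**...
...***.****
***..**...*
..***.****.
**..**...**
.***.****..
*..**...***

22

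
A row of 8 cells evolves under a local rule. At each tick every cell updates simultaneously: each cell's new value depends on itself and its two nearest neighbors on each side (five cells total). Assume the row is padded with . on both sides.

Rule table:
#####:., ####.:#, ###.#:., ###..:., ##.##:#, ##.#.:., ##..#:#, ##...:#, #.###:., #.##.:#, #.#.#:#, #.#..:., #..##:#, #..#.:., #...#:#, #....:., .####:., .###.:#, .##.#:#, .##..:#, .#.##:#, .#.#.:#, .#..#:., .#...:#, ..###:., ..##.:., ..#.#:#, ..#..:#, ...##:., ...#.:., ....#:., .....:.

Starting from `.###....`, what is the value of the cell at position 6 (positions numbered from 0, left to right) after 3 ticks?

..#.#...
..##.#..
...#..#.
position 6 holds #

#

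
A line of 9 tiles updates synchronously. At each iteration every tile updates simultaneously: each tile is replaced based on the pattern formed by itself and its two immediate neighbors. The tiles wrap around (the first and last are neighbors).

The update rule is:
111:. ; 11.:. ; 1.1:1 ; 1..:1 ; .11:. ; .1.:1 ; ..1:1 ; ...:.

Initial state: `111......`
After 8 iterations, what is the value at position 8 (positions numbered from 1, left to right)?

1

...1....1
1.111..11
.1...11..
111.1..1.
...111111
1.1......
1111....1
....1..1.
position 8 holds 1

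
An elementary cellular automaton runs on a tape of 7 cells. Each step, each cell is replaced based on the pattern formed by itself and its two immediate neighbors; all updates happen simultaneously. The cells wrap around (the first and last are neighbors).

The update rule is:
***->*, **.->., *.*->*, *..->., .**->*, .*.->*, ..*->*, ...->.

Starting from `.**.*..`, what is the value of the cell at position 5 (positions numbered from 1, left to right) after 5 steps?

*

**.**..
*.**..*
.**..**
**..**.
*..**.*
position 5 holds *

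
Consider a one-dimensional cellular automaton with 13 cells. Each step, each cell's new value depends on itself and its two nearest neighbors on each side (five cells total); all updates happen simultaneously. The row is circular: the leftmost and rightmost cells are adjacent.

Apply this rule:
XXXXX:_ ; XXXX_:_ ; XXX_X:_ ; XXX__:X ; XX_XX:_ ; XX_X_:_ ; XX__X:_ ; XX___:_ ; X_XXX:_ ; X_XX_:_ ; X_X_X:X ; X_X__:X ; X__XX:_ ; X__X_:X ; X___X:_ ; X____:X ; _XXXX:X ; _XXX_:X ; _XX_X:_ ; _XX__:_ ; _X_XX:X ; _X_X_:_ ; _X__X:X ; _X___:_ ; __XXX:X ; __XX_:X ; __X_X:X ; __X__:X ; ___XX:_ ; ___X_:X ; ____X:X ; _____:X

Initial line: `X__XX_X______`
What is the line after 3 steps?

XX_X__X_XXXXX
___XXXXX_X___
XX_XX____X_XX

XX_XX____X_XX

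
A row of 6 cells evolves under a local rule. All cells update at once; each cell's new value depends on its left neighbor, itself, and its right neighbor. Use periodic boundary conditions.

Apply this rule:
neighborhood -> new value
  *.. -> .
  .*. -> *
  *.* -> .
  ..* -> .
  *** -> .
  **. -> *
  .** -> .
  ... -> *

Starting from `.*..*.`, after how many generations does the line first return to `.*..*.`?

1

generation 1: .*..*.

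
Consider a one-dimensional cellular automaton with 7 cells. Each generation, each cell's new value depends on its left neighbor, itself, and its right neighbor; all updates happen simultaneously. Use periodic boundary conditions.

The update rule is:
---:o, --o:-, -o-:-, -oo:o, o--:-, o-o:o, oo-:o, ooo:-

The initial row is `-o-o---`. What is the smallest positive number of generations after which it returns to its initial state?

14

--o--oo
-----oo
-ooo-oo
oo-oooo
-ooo---
-o-o-oo
o-o-ooo
oo-oo--
ooooo--
o---o--
--o----
o---ooo
o-o-o--
-o-o---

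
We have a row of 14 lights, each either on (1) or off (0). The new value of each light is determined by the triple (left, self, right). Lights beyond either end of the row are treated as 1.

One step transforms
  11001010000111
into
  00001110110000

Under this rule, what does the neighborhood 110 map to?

0

At position 1 the neighborhood is 110; the next row has 0 there.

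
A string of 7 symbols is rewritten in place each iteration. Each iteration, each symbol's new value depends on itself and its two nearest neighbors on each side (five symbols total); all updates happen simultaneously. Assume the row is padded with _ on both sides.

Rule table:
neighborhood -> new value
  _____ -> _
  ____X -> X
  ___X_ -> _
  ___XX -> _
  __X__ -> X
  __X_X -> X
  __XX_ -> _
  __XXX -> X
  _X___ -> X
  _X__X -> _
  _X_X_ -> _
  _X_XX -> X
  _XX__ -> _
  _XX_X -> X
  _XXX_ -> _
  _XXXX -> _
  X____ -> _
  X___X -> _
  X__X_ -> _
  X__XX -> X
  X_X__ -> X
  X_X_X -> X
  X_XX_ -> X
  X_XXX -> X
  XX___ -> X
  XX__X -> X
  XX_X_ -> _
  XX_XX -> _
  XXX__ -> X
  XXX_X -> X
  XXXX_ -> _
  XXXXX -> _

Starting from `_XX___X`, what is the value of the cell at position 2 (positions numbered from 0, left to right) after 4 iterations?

_

iteration 1: ___X__X
iteration 2: _X_X__X
iteration 3: _X_X__X  (fixed point — unchanged through iteration 4)
position 2 holds _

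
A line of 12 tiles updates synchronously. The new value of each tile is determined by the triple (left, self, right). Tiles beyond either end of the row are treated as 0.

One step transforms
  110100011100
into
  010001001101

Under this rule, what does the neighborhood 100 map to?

0

At position 4 the neighborhood is 100; the next row has 0 there.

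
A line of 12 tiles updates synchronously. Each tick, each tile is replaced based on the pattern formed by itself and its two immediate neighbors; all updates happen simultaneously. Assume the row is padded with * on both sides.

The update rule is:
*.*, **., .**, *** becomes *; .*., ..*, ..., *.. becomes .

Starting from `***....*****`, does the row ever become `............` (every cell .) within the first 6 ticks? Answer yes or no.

tick 1: ***....*****  (fixed point — unchanged through tick 6)
tick 6 is ***....*****, still not uniform .

no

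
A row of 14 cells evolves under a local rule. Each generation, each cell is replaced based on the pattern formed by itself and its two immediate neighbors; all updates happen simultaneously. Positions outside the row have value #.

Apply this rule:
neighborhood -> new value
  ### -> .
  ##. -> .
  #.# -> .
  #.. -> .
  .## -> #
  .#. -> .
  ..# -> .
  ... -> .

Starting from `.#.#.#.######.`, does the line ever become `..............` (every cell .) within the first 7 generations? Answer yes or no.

yes

generation 1: .......#......
generation 2: ..............
all cells are . at generation 2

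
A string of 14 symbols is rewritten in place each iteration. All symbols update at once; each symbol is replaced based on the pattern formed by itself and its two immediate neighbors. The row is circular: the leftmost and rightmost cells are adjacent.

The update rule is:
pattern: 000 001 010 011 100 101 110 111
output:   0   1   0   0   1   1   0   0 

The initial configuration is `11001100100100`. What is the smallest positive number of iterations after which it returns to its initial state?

00110011011011
11001100100100

2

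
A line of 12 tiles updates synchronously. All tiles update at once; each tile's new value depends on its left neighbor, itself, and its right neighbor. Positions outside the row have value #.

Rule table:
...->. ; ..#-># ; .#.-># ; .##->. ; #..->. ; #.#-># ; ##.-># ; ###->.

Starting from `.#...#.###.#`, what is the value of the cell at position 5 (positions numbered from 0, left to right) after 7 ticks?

##..###..##.
.#.#..#.#.##
####.#####..
...##....#.#
..#.#...###.
.####..#..##
#...#.##.#..
position 5 holds .

.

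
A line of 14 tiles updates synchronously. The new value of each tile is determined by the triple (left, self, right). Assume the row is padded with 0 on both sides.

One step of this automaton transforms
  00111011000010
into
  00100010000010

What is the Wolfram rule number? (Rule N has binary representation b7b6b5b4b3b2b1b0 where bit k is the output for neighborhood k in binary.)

12

position 3: 111 → 0  (bit 7 = 0)
position 4: 110 → 0  (bit 6 = 0)
position 5: 101 → 0  (bit 5 = 0)
position 8: 100 → 0  (bit 4 = 0)
position 2: 011 → 1  (bit 3 = 1)
position 12: 010 → 1  (bit 2 = 1)
position 1: 001 → 0  (bit 1 = 0)
position 0: 000 → 0  (bit 0 = 0)
bits b7..b0 = 00001100 = 12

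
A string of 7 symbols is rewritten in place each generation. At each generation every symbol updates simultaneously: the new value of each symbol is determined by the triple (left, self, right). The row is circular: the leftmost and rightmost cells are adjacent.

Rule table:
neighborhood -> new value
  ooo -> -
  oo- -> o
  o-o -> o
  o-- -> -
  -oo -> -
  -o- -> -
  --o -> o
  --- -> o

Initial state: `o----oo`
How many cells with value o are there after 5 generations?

3

o-ooo--
-o--o-o
o--o-o-
--o-o-o
-o-o-o-
count of o: 3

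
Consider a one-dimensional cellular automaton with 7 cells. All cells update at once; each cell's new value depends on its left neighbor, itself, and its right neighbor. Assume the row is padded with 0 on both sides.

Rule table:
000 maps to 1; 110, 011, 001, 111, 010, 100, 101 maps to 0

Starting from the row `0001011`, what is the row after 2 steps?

1100000
0001111

0001111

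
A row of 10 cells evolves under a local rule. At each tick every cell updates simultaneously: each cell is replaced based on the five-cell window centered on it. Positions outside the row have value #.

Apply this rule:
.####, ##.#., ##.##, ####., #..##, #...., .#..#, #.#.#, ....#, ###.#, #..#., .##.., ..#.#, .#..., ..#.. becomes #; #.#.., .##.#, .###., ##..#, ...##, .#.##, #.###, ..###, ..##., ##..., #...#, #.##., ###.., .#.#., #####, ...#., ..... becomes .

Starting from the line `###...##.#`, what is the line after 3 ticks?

##.#.##.#.

tick 1: .#......#.
tick 2: #.##..#.#.
tick 3: ##.#.##.#.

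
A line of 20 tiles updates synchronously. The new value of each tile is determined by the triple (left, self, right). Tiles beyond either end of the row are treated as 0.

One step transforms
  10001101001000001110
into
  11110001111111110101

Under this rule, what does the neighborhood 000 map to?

1

At position 2 the neighborhood is 000; the next row has 1 there.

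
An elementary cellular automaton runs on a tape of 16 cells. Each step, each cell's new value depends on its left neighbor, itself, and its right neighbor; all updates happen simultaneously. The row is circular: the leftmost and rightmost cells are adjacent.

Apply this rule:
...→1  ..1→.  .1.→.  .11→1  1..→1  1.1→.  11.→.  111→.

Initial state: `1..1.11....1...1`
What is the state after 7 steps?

step 1: .1...1.111..11.1
step 2: ..11...1..1.1...
step 3: 1.1.11..1....111
step 4: ....1.1..111.1..
step 5: 111....1.1....11
step 6: ...111....111.1.
step 7: 11.1..111.1....1

11.1..111.1....1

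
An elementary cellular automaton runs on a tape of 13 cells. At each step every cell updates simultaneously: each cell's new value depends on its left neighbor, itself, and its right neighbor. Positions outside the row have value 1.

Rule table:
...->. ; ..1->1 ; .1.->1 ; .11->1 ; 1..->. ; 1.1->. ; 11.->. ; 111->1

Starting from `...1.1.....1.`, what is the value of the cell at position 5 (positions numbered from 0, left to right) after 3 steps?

1

step 1: ..11.1....11.
step 2: .11..1...11..
step 3: .1..11..11..1
position 5 holds 1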